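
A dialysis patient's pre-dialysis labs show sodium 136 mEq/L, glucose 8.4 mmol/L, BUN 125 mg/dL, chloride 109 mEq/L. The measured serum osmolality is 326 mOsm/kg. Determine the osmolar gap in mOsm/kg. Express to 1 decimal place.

Calculated osmolality = 2·Na + glucose + BUN/2.8
= 2·136 + 8.4 + 125/2.8
= 272 + 8.40 + 44.64
= 325.04 mOsm/kg ≈ 325.0 mOsm/kg
Osmolar gap = measured − calculated = 326 − 325.0 = 1.0 mOsm/kg

1.0 mOsm/kg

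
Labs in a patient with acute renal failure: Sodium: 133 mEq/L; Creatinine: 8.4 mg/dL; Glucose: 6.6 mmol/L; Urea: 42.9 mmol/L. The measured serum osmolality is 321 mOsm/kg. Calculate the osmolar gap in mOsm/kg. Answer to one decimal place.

5.5 mOsm/kg

Calculated osmolality = 2·Na + glucose + urea
= 2·133 + 6.6 + 42.9
= 266 + 6.60 + 42.90
= 315.5 mOsm/kg ≈ 315.5 mOsm/kg
Osmolar gap = measured − calculated = 321 − 315.5 = 5.5 mOsm/kg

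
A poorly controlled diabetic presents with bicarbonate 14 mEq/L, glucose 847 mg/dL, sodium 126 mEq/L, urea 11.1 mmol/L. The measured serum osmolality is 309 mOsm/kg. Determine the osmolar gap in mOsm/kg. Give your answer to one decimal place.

-1.2 mOsm/kg

Calculated osmolality = 2·Na + glucose/18 + urea
= 2·126 + 847/18 + 11.1
= 252 + 47.06 + 11.10
= 310.16 mOsm/kg ≈ 310.2 mOsm/kg
Osmolar gap = measured − calculated = 309 − 310.2 = -1.2 mOsm/kg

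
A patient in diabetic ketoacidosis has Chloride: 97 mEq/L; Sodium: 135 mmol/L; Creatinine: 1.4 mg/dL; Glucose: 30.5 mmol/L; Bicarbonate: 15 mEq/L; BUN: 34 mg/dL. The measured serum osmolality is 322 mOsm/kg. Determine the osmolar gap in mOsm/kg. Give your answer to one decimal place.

Calculated osmolality = 2·Na + glucose + BUN/2.8
= 2·135 + 30.5 + 34/2.8
= 270 + 30.50 + 12.14
= 312.64 mOsm/kg ≈ 312.6 mOsm/kg
Osmolar gap = measured − calculated = 322 − 312.6 = 9.4 mOsm/kg

9.4 mOsm/kg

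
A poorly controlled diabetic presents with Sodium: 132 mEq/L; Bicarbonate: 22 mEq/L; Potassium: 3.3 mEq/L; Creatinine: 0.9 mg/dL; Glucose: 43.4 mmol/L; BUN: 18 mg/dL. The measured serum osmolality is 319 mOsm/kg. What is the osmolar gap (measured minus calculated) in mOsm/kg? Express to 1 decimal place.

Calculated osmolality = 2·Na + glucose + BUN/2.8
= 2·132 + 43.4 + 18/2.8
= 264 + 43.40 + 6.43
= 313.83 mOsm/kg ≈ 313.8 mOsm/kg
Osmolar gap = measured − calculated = 319 − 313.8 = 5.2 mOsm/kg

5.2 mOsm/kg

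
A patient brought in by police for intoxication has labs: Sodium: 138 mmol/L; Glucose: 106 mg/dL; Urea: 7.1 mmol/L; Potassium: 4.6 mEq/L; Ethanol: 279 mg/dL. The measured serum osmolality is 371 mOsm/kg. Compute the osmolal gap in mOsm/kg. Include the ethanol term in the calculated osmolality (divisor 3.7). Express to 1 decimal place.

Calculated osmolality = 2·Na + glucose/18 + urea + ethanol/3.7
= 2·138 + 106/18 + 7.1 + 279/3.7
= 276 + 5.89 + 7.10 + 75.41
= 364.4 mOsm/kg ≈ 364.4 mOsm/kg
Osmolar gap = measured − calculated = 371 − 364.4 = 6.6 mOsm/kg

6.6 mOsm/kg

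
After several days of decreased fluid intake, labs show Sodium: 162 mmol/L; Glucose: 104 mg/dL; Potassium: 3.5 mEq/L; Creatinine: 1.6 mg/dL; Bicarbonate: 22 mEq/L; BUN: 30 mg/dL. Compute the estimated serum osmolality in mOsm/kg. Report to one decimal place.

340.5 mOsm/kg

Calculated osmolality = 2·Na + glucose/18 + BUN/2.8
= 2·162 + 104/18 + 30/2.8
= 324 + 5.78 + 10.71
= 340.49 mOsm/kg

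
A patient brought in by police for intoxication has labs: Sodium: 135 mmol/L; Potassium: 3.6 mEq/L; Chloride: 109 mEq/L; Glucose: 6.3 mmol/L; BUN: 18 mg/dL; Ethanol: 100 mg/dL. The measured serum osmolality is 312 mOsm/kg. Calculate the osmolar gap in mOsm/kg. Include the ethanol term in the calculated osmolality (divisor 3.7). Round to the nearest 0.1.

Calculated osmolality = 2·Na + glucose + BUN/2.8 + ethanol/3.7
= 2·135 + 6.3 + 18/2.8 + 100/3.7
= 270 + 6.30 + 6.43 + 27.03
= 309.76 mOsm/kg ≈ 309.8 mOsm/kg
Osmolar gap = measured − calculated = 312 − 309.8 = 2.2 mOsm/kg

2.2 mOsm/kg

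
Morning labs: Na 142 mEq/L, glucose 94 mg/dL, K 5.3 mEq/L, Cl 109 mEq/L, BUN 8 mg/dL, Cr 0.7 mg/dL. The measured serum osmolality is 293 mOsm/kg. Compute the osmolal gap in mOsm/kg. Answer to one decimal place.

Calculated osmolality = 2·Na + glucose/18 + BUN/2.8
= 2·142 + 94/18 + 8/2.8
= 284 + 5.22 + 2.86
= 292.08 mOsm/kg ≈ 292.1 mOsm/kg
Osmolar gap = measured − calculated = 293 − 292.1 = 0.9 mOsm/kg

0.9 mOsm/kg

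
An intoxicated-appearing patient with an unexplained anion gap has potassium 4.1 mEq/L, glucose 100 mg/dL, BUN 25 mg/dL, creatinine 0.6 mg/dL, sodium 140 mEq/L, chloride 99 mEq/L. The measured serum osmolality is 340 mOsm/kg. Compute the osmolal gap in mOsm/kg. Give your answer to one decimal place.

45.5 mOsm/kg

Calculated osmolality = 2·Na + glucose/18 + BUN/2.8
= 2·140 + 100/18 + 25/2.8
= 280 + 5.56 + 8.93
= 294.49 mOsm/kg ≈ 294.5 mOsm/kg
Osmolar gap = measured − calculated = 340 − 294.5 = 45.5 mOsm/kg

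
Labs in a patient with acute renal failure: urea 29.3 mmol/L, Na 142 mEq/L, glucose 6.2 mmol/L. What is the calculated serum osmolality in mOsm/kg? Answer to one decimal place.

Calculated osmolality = 2·Na + glucose + urea
= 2·142 + 6.2 + 29.3
= 284 + 6.20 + 29.30
= 319.5 mOsm/kg

319.5 mOsm/kg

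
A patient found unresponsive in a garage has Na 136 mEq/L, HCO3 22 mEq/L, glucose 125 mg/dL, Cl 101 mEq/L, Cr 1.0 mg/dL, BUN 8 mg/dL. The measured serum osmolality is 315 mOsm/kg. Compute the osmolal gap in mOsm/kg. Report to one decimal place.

33.2 mOsm/kg

Calculated osmolality = 2·Na + glucose/18 + BUN/2.8
= 2·136 + 125/18 + 8/2.8
= 272 + 6.94 + 2.86
= 281.8 mOsm/kg ≈ 281.8 mOsm/kg
Osmolar gap = measured − calculated = 315 − 281.8 = 33.2 mOsm/kg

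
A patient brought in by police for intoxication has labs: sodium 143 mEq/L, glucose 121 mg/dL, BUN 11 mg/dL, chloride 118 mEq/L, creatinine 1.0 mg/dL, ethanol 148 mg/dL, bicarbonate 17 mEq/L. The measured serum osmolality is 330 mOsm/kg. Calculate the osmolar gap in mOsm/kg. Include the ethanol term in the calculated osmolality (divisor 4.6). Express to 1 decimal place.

Calculated osmolality = 2·Na + glucose/18 + BUN/2.8 + ethanol/4.6
= 2·143 + 121/18 + 11/2.8 + 148/4.6
= 286 + 6.72 + 3.93 + 32.17
= 328.82 mOsm/kg ≈ 328.8 mOsm/kg
Osmolar gap = measured − calculated = 330 − 328.8 = 1.2 mOsm/kg

1.2 mOsm/kg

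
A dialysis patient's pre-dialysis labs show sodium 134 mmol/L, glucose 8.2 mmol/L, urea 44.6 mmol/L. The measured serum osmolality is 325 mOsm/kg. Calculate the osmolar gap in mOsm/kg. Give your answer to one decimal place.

4.2 mOsm/kg

Calculated osmolality = 2·Na + glucose + urea
= 2·134 + 8.2 + 44.6
= 268 + 8.20 + 44.60
= 320.8 mOsm/kg ≈ 320.8 mOsm/kg
Osmolar gap = measured − calculated = 325 − 320.8 = 4.2 mOsm/kg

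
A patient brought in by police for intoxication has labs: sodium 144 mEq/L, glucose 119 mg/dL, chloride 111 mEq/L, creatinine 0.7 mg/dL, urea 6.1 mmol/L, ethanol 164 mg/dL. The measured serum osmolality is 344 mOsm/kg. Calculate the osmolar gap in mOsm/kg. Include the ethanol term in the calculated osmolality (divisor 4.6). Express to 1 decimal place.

7.6 mOsm/kg

Calculated osmolality = 2·Na + glucose/18 + urea + ethanol/4.6
= 2·144 + 119/18 + 6.1 + 164/4.6
= 288 + 6.61 + 6.10 + 35.65
= 336.36 mOsm/kg ≈ 336.4 mOsm/kg
Osmolar gap = measured − calculated = 344 − 336.4 = 7.6 mOsm/kg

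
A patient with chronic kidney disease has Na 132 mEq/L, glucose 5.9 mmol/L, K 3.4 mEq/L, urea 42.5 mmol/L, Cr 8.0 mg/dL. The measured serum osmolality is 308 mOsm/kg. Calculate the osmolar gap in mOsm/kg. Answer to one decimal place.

-4.4 mOsm/kg

Calculated osmolality = 2·Na + glucose + urea
= 2·132 + 5.9 + 42.5
= 264 + 5.90 + 42.50
= 312.4 mOsm/kg ≈ 312.4 mOsm/kg
Osmolar gap = measured − calculated = 308 − 312.4 = -4.4 mOsm/kg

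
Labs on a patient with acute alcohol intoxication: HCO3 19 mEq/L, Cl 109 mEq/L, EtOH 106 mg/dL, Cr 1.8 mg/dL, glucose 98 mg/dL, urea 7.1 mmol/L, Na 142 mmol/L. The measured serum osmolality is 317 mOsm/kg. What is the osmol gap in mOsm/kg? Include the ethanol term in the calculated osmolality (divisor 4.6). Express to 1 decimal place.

-2.6 mOsm/kg

Calculated osmolality = 2·Na + glucose/18 + urea + ethanol/4.6
= 2·142 + 98/18 + 7.1 + 106/4.6
= 284 + 5.44 + 7.10 + 23.04
= 319.58 mOsm/kg ≈ 319.6 mOsm/kg
Osmolar gap = measured − calculated = 317 − 319.6 = -2.6 mOsm/kg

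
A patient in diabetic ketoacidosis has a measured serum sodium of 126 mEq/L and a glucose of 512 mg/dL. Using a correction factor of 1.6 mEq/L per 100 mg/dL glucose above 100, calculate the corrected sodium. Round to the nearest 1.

133 mEq/L

Corrected Na = measured Na + 1.6 · (glucose − 100)/100
= 126 + 1.6 · (512 − 100)/100
= 126 + 6.6
= 132.6 mEq/L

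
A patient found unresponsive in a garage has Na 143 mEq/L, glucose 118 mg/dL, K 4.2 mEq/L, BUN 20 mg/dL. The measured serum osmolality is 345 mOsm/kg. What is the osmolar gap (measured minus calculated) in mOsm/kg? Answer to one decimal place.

45.3 mOsm/kg

Calculated osmolality = 2·Na + glucose/18 + BUN/2.8
= 2·143 + 118/18 + 20/2.8
= 286 + 6.56 + 7.14
= 299.7 mOsm/kg ≈ 299.7 mOsm/kg
Osmolar gap = measured − calculated = 345 − 299.7 = 45.3 mOsm/kg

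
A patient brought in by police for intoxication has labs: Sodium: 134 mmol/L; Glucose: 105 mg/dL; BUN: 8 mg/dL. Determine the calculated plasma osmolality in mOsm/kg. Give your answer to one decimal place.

Calculated osmolality = 2·Na + glucose/18 + BUN/2.8
= 2·134 + 105/18 + 8/2.8
= 268 + 5.83 + 2.86
= 276.69 mOsm/kg

276.7 mOsm/kg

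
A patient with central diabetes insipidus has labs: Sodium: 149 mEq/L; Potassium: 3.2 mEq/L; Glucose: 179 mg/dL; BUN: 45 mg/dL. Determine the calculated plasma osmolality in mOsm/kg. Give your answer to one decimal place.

324.0 mOsm/kg

Calculated osmolality = 2·Na + glucose/18 + BUN/2.8
= 2·149 + 179/18 + 45/2.8
= 298 + 9.94 + 16.07
= 324.01 mOsm/kg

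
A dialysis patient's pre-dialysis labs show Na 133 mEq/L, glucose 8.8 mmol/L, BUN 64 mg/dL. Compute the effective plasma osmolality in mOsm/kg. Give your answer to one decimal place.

274.8 mOsm/kg

Effective osmolality excludes urea (freely permeant across cell membranes):
2·Na + glucose
= 2·133 + 8.8
= 266 + 8.8
= 274.8 mOsm/kg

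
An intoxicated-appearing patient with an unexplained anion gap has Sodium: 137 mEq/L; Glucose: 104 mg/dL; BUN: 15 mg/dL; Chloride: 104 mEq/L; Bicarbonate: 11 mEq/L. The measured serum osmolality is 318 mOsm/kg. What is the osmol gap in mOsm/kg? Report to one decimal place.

32.9 mOsm/kg

Calculated osmolality = 2·Na + glucose/18 + BUN/2.8
= 2·137 + 104/18 + 15/2.8
= 274 + 5.78 + 5.36
= 285.14 mOsm/kg ≈ 285.1 mOsm/kg
Osmolar gap = measured − calculated = 318 − 285.1 = 32.9 mOsm/kg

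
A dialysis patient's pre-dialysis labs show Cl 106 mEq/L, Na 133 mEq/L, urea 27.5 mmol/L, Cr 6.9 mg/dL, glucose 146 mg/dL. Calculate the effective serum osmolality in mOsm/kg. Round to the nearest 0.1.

Effective osmolality excludes urea (freely permeant across cell membranes):
2·Na + glucose/18
= 2·133 + 146/18
= 266 + 8.11
= 274.11 mOsm/kg

274.1 mOsm/kg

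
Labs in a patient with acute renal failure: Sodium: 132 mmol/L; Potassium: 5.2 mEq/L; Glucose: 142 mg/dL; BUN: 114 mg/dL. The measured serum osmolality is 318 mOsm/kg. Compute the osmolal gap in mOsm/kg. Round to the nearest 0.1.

5.4 mOsm/kg

Calculated osmolality = 2·Na + glucose/18 + BUN/2.8
= 2·132 + 142/18 + 114/2.8
= 264 + 7.89 + 40.71
= 312.6 mOsm/kg ≈ 312.6 mOsm/kg
Osmolar gap = measured − calculated = 318 − 312.6 = 5.4 mOsm/kg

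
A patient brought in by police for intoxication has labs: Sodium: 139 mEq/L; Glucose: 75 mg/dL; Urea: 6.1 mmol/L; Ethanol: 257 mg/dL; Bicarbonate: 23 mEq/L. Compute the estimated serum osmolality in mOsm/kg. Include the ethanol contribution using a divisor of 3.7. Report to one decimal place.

Calculated osmolality = 2·Na + glucose/18 + urea + ethanol/3.7
= 2·139 + 75/18 + 6.1 + 257/3.7
= 278 + 4.17 + 6.10 + 69.46
= 357.73 mOsm/kg

357.7 mOsm/kg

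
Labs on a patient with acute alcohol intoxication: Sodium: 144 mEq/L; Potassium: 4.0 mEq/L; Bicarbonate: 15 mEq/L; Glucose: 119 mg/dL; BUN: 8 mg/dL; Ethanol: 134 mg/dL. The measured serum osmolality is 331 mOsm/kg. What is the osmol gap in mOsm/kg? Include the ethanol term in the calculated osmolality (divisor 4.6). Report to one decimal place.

Calculated osmolality = 2·Na + glucose/18 + BUN/2.8 + ethanol/4.6
= 2·144 + 119/18 + 8/2.8 + 134/4.6
= 288 + 6.61 + 2.86 + 29.13
= 326.6 mOsm/kg ≈ 326.6 mOsm/kg
Osmolar gap = measured − calculated = 331 − 326.6 = 4.4 mOsm/kg

4.4 mOsm/kg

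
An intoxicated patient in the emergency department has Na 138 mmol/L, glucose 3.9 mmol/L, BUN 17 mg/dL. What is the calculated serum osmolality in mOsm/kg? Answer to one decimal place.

Calculated osmolality = 2·Na + glucose + BUN/2.8
= 2·138 + 3.9 + 17/2.8
= 276 + 3.90 + 6.07
= 285.97 mOsm/kg

286.0 mOsm/kg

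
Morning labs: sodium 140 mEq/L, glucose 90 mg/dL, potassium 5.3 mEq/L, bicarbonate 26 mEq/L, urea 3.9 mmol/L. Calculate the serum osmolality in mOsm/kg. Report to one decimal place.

288.9 mOsm/kg

Calculated osmolality = 2·Na + glucose/18 + urea
= 2·140 + 90/18 + 3.9
= 280 + 5 + 3.90
= 288.9 mOsm/kg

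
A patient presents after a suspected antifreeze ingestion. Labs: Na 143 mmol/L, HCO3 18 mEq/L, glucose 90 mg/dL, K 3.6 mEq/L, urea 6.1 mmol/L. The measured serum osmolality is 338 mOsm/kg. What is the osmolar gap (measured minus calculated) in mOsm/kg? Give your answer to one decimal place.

40.9 mOsm/kg

Calculated osmolality = 2·Na + glucose/18 + urea
= 2·143 + 90/18 + 6.1
= 286 + 5 + 6.10
= 297.1 mOsm/kg ≈ 297.1 mOsm/kg
Osmolar gap = measured − calculated = 338 − 297.1 = 40.9 mOsm/kg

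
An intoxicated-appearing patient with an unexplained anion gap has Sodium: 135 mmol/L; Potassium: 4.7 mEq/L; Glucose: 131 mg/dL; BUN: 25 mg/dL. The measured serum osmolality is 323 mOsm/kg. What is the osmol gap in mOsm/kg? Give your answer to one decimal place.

36.8 mOsm/kg

Calculated osmolality = 2·Na + glucose/18 + BUN/2.8
= 2·135 + 131/18 + 25/2.8
= 270 + 7.28 + 8.93
= 286.21 mOsm/kg ≈ 286.2 mOsm/kg
Osmolar gap = measured − calculated = 323 − 286.2 = 36.8 mOsm/kg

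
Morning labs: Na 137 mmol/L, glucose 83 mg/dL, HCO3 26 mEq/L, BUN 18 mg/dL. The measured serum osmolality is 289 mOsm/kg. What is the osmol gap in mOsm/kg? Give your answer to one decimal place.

Calculated osmolality = 2·Na + glucose/18 + BUN/2.8
= 2·137 + 83/18 + 18/2.8
= 274 + 4.61 + 6.43
= 285.04 mOsm/kg ≈ 285.0 mOsm/kg
Osmolar gap = measured − calculated = 289 − 285.0 = 4.0 mOsm/kg

4.0 mOsm/kg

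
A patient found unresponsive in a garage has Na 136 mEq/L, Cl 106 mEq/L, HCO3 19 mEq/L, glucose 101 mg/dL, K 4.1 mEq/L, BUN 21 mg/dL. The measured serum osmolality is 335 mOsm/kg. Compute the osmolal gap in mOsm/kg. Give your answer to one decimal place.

Calculated osmolality = 2·Na + glucose/18 + BUN/2.8
= 2·136 + 101/18 + 21/2.8
= 272 + 5.61 + 7.50
= 285.11 mOsm/kg ≈ 285.1 mOsm/kg
Osmolar gap = measured − calculated = 335 − 285.1 = 49.9 mOsm/kg

49.9 mOsm/kg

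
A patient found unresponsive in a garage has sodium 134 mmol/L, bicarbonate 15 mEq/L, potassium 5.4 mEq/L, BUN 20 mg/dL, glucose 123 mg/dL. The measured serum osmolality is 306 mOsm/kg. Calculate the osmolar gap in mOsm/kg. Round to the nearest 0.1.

24.0 mOsm/kg

Calculated osmolality = 2·Na + glucose/18 + BUN/2.8
= 2·134 + 123/18 + 20/2.8
= 268 + 6.83 + 7.14
= 281.97 mOsm/kg ≈ 282.0 mOsm/kg
Osmolar gap = measured − calculated = 306 − 282.0 = 24.0 mOsm/kg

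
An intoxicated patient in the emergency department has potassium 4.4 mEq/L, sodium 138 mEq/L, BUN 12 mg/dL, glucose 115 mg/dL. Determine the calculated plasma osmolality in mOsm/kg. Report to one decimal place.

286.7 mOsm/kg

Calculated osmolality = 2·Na + glucose/18 + BUN/2.8
= 2·138 + 115/18 + 12/2.8
= 276 + 6.39 + 4.29
= 286.68 mOsm/kg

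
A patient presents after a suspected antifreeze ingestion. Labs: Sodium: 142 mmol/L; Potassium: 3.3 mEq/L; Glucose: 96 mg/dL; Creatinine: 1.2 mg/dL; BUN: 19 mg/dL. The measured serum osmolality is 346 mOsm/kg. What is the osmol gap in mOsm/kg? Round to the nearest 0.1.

Calculated osmolality = 2·Na + glucose/18 + BUN/2.8
= 2·142 + 96/18 + 19/2.8
= 284 + 5.33 + 6.79
= 296.12 mOsm/kg ≈ 296.1 mOsm/kg
Osmolar gap = measured − calculated = 346 − 296.1 = 49.9 mOsm/kg

49.9 mOsm/kg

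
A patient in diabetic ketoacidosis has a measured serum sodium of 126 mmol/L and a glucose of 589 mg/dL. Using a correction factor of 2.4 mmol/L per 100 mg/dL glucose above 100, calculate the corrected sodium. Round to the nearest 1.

138 mmol/L

Corrected Na = measured Na + 2.4 · (glucose − 100)/100
= 126 + 2.4 · (589 − 100)/100
= 126 + 11.7
= 137.7 mmol/L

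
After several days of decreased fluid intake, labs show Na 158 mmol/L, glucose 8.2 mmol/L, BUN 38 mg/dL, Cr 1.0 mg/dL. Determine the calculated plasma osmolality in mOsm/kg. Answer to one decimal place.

Calculated osmolality = 2·Na + glucose + BUN/2.8
= 2·158 + 8.2 + 38/2.8
= 316 + 8.20 + 13.57
= 337.77 mOsm/kg

337.8 mOsm/kg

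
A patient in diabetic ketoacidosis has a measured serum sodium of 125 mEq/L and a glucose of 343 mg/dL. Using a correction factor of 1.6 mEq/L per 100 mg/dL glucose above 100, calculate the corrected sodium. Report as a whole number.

129 mEq/L

Corrected Na = measured Na + 1.6 · (glucose − 100)/100
= 125 + 1.6 · (343 − 100)/100
= 125 + 3.9
= 128.9 mEq/L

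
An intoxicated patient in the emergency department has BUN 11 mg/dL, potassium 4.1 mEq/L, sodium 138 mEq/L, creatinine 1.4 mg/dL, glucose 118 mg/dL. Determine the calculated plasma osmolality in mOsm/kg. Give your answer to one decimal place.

286.5 mOsm/kg

Calculated osmolality = 2·Na + glucose/18 + BUN/2.8
= 2·138 + 118/18 + 11/2.8
= 276 + 6.56 + 3.93
= 286.49 mOsm/kg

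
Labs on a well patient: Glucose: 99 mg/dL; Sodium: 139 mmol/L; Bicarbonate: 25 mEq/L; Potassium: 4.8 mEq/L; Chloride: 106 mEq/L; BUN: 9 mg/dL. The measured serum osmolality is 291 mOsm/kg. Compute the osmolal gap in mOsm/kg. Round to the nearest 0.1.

Calculated osmolality = 2·Na + glucose/18 + BUN/2.8
= 2·139 + 99/18 + 9/2.8
= 278 + 5.50 + 3.21
= 286.71 mOsm/kg ≈ 286.7 mOsm/kg
Osmolar gap = measured − calculated = 291 − 286.7 = 4.3 mOsm/kg

4.3 mOsm/kg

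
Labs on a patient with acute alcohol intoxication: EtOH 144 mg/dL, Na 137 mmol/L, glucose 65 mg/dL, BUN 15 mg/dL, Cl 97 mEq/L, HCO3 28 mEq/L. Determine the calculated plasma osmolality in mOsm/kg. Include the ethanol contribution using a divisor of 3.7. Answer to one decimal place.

Calculated osmolality = 2·Na + glucose/18 + BUN/2.8 + ethanol/3.7
= 2·137 + 65/18 + 15/2.8 + 144/3.7
= 274 + 3.61 + 5.36 + 38.92
= 321.89 mOsm/kg

321.9 mOsm/kg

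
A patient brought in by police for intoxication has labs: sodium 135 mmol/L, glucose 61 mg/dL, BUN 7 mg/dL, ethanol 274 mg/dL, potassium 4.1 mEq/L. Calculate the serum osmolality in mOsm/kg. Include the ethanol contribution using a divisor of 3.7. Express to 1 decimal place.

349.9 mOsm/kg

Calculated osmolality = 2·Na + glucose/18 + BUN/2.8 + ethanol/3.7
= 2·135 + 61/18 + 7/2.8 + 274/3.7
= 270 + 3.39 + 2.50 + 74.05
= 349.94 mOsm/kg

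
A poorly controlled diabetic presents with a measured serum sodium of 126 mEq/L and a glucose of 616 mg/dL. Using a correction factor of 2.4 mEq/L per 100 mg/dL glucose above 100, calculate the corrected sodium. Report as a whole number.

138 mEq/L

Corrected Na = measured Na + 2.4 · (glucose − 100)/100
= 126 + 2.4 · (616 − 100)/100
= 126 + 12.4
= 138.4 mEq/L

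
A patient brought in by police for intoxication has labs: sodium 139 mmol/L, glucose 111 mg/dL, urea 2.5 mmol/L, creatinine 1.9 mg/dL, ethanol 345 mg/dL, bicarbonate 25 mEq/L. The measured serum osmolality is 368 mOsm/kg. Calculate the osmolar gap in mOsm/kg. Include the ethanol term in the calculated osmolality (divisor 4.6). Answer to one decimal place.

6.3 mOsm/kg

Calculated osmolality = 2·Na + glucose/18 + urea + ethanol/4.6
= 2·139 + 111/18 + 2.5 + 345/4.6
= 278 + 6.17 + 2.50 + 75
= 361.67 mOsm/kg ≈ 361.7 mOsm/kg
Osmolar gap = measured − calculated = 368 − 361.7 = 6.3 mOsm/kg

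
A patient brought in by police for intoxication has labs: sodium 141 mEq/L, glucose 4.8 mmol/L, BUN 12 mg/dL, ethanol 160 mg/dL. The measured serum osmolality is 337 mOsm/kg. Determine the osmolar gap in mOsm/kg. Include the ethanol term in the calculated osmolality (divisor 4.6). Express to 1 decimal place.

11.1 mOsm/kg

Calculated osmolality = 2·Na + glucose + BUN/2.8 + ethanol/4.6
= 2·141 + 4.8 + 12/2.8 + 160/4.6
= 282 + 4.80 + 4.29 + 34.78
= 325.87 mOsm/kg ≈ 325.9 mOsm/kg
Osmolar gap = measured − calculated = 337 − 325.9 = 11.1 mOsm/kg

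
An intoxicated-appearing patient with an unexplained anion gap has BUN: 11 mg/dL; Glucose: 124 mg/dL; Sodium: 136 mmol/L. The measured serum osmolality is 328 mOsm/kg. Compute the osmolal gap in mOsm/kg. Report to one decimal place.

45.2 mOsm/kg

Calculated osmolality = 2·Na + glucose/18 + BUN/2.8
= 2·136 + 124/18 + 11/2.8
= 272 + 6.89 + 3.93
= 282.82 mOsm/kg ≈ 282.8 mOsm/kg
Osmolar gap = measured − calculated = 328 − 282.8 = 45.2 mOsm/kg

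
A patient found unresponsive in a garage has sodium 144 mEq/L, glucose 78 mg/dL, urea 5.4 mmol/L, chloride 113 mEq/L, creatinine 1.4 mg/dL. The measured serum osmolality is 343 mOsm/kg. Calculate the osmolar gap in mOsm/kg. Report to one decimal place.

45.3 mOsm/kg

Calculated osmolality = 2·Na + glucose/18 + urea
= 2·144 + 78/18 + 5.4
= 288 + 4.33 + 5.40
= 297.73 mOsm/kg ≈ 297.7 mOsm/kg
Osmolar gap = measured − calculated = 343 − 297.7 = 45.3 mOsm/kg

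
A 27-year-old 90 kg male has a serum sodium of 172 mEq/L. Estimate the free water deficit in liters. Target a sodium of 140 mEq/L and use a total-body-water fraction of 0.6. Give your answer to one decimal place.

12.3 L

TBW = 0.6 · 90 = 54 L
Free water deficit = TBW · (Na/140 − 1)
= 54 · (172/140 − 1)
= 54 · 0.2286
= 12.34 L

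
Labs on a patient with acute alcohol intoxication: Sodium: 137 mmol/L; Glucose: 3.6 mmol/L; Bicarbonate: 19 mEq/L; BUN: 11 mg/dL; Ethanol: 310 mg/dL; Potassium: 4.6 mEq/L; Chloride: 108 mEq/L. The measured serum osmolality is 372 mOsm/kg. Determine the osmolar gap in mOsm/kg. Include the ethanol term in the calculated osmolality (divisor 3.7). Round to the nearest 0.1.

6.7 mOsm/kg

Calculated osmolality = 2·Na + glucose + BUN/2.8 + ethanol/3.7
= 2·137 + 3.6 + 11/2.8 + 310/3.7
= 274 + 3.60 + 3.93 + 83.78
= 365.31 mOsm/kg ≈ 365.3 mOsm/kg
Osmolar gap = measured − calculated = 372 − 365.3 = 6.7 mOsm/kg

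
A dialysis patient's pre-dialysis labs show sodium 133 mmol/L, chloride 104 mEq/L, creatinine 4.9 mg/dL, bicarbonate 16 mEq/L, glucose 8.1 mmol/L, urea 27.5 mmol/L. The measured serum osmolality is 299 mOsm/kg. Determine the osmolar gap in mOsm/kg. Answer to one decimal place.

-2.6 mOsm/kg

Calculated osmolality = 2·Na + glucose + urea
= 2·133 + 8.1 + 27.5
= 266 + 8.10 + 27.50
= 301.6 mOsm/kg ≈ 301.6 mOsm/kg
Osmolar gap = measured − calculated = 299 − 301.6 = -2.6 mOsm/kg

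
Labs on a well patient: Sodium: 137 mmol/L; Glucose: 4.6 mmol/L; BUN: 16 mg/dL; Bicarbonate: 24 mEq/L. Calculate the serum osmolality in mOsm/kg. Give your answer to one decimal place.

284.3 mOsm/kg

Calculated osmolality = 2·Na + glucose + BUN/2.8
= 2·137 + 4.6 + 16/2.8
= 274 + 4.60 + 5.71
= 284.31 mOsm/kg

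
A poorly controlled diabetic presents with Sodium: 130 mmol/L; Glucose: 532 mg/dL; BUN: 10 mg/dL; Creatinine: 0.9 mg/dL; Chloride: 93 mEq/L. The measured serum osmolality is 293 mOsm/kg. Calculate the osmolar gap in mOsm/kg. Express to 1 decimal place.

Calculated osmolality = 2·Na + glucose/18 + BUN/2.8
= 2·130 + 532/18 + 10/2.8
= 260 + 29.56 + 3.57
= 293.13 mOsm/kg ≈ 293.1 mOsm/kg
Osmolar gap = measured − calculated = 293 − 293.1 = -0.1 mOsm/kg

-0.1 mOsm/kg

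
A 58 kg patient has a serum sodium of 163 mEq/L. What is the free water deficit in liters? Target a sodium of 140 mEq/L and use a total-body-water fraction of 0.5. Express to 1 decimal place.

4.8 L

TBW = 0.5 · 58 = 29 L
Free water deficit = TBW · (Na/140 − 1)
= 29 · (163/140 − 1)
= 29 · 0.1643
= 4.76 L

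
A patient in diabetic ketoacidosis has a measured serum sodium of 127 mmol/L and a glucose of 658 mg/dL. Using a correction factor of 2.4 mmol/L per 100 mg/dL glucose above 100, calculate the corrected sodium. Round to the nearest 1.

Corrected Na = measured Na + 2.4 · (glucose − 100)/100
= 127 + 2.4 · (658 − 100)/100
= 127 + 13.4
= 140.4 mmol/L

140 mmol/L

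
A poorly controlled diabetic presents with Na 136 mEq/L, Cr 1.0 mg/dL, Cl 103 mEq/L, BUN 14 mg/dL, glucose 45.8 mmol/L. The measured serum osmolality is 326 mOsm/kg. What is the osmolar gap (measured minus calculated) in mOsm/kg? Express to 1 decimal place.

Calculated osmolality = 2·Na + glucose + BUN/2.8
= 2·136 + 45.8 + 14/2.8
= 272 + 45.80 + 5
= 322.8 mOsm/kg ≈ 322.8 mOsm/kg
Osmolar gap = measured − calculated = 326 − 322.8 = 3.2 mOsm/kg

3.2 mOsm/kg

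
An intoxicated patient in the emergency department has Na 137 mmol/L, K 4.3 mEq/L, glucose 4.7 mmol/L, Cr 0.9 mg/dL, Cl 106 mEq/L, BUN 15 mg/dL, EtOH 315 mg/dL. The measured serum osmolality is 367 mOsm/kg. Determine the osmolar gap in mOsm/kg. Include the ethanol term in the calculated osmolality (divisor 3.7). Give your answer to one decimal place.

Calculated osmolality = 2·Na + glucose + BUN/2.8 + ethanol/3.7
= 2·137 + 4.7 + 15/2.8 + 315/3.7
= 274 + 4.70 + 5.36 + 85.14
= 369.2 mOsm/kg ≈ 369.2 mOsm/kg
Osmolar gap = measured − calculated = 367 − 369.2 = -2.2 mOsm/kg

-2.2 mOsm/kg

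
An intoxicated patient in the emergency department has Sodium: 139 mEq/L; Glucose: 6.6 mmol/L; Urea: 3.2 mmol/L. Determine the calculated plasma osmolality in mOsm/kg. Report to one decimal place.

Calculated osmolality = 2·Na + glucose + urea
= 2·139 + 6.6 + 3.2
= 278 + 6.60 + 3.20
= 287.8 mOsm/kg

287.8 mOsm/kg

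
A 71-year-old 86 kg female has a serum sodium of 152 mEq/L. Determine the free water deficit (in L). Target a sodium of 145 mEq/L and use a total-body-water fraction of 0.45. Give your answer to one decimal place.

TBW = 0.45 · 86 = 38.7 L
Free water deficit = TBW · (Na/145 − 1)
= 38.7 · (152/145 − 1)
= 38.7 · 0.0483
= 1.87 L

1.9 L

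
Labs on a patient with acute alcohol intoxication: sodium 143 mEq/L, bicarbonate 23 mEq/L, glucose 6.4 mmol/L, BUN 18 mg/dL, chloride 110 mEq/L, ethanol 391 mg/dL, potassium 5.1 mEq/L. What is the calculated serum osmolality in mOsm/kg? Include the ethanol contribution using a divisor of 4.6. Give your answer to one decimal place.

383.8 mOsm/kg

Calculated osmolality = 2·Na + glucose + BUN/2.8 + ethanol/4.6
= 2·143 + 6.4 + 18/2.8 + 391/4.6
= 286 + 6.40 + 6.43 + 85
= 383.83 mOsm/kg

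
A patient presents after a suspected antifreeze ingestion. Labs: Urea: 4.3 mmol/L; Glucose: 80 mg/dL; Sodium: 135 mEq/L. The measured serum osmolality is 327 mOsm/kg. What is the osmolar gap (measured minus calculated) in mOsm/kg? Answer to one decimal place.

Calculated osmolality = 2·Na + glucose/18 + urea
= 2·135 + 80/18 + 4.3
= 270 + 4.44 + 4.30
= 278.74 mOsm/kg ≈ 278.7 mOsm/kg
Osmolar gap = measured − calculated = 327 − 278.7 = 48.3 mOsm/kg

48.3 mOsm/kg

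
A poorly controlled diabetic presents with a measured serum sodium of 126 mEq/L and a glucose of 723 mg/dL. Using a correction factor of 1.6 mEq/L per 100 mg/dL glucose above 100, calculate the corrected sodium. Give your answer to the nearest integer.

136 mEq/L

Corrected Na = measured Na + 1.6 · (glucose − 100)/100
= 126 + 1.6 · (723 − 100)/100
= 126 + 10
= 136 mEq/L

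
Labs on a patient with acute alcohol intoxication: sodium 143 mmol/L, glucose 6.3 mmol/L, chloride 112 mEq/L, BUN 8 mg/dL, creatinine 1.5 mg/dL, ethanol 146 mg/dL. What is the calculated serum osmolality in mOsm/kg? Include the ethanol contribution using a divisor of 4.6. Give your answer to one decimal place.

Calculated osmolality = 2·Na + glucose + BUN/2.8 + ethanol/4.6
= 2·143 + 6.3 + 8/2.8 + 146/4.6
= 286 + 6.30 + 2.86 + 31.74
= 326.9 mOsm/kg

326.9 mOsm/kg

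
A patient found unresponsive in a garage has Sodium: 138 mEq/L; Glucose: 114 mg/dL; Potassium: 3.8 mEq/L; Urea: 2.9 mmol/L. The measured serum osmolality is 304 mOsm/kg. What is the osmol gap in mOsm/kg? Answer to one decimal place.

Calculated osmolality = 2·Na + glucose/18 + urea
= 2·138 + 114/18 + 2.9
= 276 + 6.33 + 2.90
= 285.23 mOsm/kg ≈ 285.2 mOsm/kg
Osmolar gap = measured − calculated = 304 − 285.2 = 18.8 mOsm/kg

18.8 mOsm/kg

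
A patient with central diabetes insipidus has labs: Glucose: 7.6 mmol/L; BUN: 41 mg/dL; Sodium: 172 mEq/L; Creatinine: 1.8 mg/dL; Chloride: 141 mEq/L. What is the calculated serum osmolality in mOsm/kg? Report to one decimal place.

Calculated osmolality = 2·Na + glucose + BUN/2.8
= 2·172 + 7.6 + 41/2.8
= 344 + 7.60 + 14.64
= 366.24 mOsm/kg

366.2 mOsm/kg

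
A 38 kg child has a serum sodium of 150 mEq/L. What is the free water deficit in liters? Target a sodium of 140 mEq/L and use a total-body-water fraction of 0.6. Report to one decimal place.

TBW = 0.6 · 38 = 22.8 L
Free water deficit = TBW · (Na/140 − 1)
= 22.8 · (150/140 − 1)
= 22.8 · 0.0714
= 1.63 L

1.6 L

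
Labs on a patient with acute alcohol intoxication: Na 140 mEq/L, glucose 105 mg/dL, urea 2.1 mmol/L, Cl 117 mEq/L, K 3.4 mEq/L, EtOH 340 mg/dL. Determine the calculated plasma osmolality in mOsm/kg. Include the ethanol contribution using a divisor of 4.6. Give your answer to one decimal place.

Calculated osmolality = 2·Na + glucose/18 + urea + ethanol/4.6
= 2·140 + 105/18 + 2.1 + 340/4.6
= 280 + 5.83 + 2.10 + 73.91
= 361.84 mOsm/kg

361.8 mOsm/kg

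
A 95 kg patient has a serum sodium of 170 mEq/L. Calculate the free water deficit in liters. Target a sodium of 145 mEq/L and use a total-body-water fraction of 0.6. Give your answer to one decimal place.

TBW = 0.6 · 95 = 57 L
Free water deficit = TBW · (Na/145 − 1)
= 57 · (170/145 − 1)
= 57 · 0.1724
= 9.83 L

9.8 L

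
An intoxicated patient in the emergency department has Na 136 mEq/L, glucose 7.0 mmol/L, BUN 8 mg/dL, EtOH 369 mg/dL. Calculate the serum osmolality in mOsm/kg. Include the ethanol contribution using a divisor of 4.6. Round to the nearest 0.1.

Calculated osmolality = 2·Na + glucose + BUN/2.8 + ethanol/4.6
= 2·136 + 7 + 8/2.8 + 369/4.6
= 272 + 7 + 2.86 + 80.22
= 362.08 mOsm/kg

362.1 mOsm/kg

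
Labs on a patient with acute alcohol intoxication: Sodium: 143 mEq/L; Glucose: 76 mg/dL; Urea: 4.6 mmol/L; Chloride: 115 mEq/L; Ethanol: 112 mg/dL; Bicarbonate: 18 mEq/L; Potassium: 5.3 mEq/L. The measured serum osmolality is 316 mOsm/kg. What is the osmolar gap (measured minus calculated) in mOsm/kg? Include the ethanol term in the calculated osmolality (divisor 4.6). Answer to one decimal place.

Calculated osmolality = 2·Na + glucose/18 + urea + ethanol/4.6
= 2·143 + 76/18 + 4.6 + 112/4.6
= 286 + 4.22 + 4.60 + 24.35
= 319.17 mOsm/kg ≈ 319.2 mOsm/kg
Osmolar gap = measured − calculated = 316 − 319.2 = -3.2 mOsm/kg

-3.2 mOsm/kg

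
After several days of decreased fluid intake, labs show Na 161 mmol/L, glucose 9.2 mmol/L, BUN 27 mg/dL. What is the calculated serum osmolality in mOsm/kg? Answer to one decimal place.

Calculated osmolality = 2·Na + glucose + BUN/2.8
= 2·161 + 9.2 + 27/2.8
= 322 + 9.20 + 9.64
= 340.84 mOsm/kg

340.8 mOsm/kg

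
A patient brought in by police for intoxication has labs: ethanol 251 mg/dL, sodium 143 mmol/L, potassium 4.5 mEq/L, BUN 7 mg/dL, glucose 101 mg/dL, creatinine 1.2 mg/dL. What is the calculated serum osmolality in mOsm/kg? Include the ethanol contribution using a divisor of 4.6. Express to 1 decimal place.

348.7 mOsm/kg

Calculated osmolality = 2·Na + glucose/18 + BUN/2.8 + ethanol/4.6
= 2·143 + 101/18 + 7/2.8 + 251/4.6
= 286 + 5.61 + 2.50 + 54.57
= 348.68 mOsm/kg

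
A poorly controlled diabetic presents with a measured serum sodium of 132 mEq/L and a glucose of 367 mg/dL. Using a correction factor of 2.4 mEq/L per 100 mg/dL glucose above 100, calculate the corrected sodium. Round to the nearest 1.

138 mEq/L

Corrected Na = measured Na + 2.4 · (glucose − 100)/100
= 132 + 2.4 · (367 − 100)/100
= 132 + 6.4
= 138.4 mEq/L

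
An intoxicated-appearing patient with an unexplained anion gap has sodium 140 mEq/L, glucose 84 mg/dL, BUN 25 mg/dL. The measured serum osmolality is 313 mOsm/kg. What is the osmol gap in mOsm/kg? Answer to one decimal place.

Calculated osmolality = 2·Na + glucose/18 + BUN/2.8
= 2·140 + 84/18 + 25/2.8
= 280 + 4.67 + 8.93
= 293.6 mOsm/kg ≈ 293.6 mOsm/kg
Osmolar gap = measured − calculated = 313 − 293.6 = 19.4 mOsm/kg

19.4 mOsm/kg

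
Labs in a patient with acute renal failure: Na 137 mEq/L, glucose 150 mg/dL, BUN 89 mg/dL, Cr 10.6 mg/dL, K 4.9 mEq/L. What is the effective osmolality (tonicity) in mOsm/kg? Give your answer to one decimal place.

282.3 mOsm/kg

Effective osmolality excludes urea (freely permeant across cell membranes):
2·Na + glucose/18
= 2·137 + 150/18
= 274 + 8.33
= 282.33 mOsm/kg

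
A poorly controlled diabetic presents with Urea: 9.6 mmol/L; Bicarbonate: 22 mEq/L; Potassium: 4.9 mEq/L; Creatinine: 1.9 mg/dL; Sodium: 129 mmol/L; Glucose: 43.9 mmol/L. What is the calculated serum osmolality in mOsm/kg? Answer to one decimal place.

Calculated osmolality = 2·Na + glucose + urea
= 2·129 + 43.9 + 9.6
= 258 + 43.90 + 9.60
= 311.5 mOsm/kg

311.5 mOsm/kg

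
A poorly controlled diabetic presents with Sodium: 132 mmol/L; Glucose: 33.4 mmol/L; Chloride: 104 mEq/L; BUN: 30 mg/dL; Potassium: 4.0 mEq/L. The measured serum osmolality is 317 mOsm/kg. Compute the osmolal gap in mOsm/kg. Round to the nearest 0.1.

Calculated osmolality = 2·Na + glucose + BUN/2.8
= 2·132 + 33.4 + 30/2.8
= 264 + 33.40 + 10.71
= 308.11 mOsm/kg ≈ 308.1 mOsm/kg
Osmolar gap = measured − calculated = 317 − 308.1 = 8.9 mOsm/kg

8.9 mOsm/kg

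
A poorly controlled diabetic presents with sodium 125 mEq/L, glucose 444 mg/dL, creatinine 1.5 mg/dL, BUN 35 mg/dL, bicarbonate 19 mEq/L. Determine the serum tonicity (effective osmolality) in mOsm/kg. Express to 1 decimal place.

274.7 mOsm/kg

Effective osmolality excludes urea (freely permeant across cell membranes):
2·Na + glucose/18
= 2·125 + 444/18
= 250 + 24.67
= 274.67 mOsm/kg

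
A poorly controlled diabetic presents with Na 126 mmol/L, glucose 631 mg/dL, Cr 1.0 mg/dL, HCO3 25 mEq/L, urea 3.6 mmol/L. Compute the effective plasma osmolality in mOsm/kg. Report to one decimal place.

Effective osmolality excludes urea (freely permeant across cell membranes):
2·Na + glucose/18
= 2·126 + 631/18
= 252 + 35.06
= 287.06 mOsm/kg

287.1 mOsm/kg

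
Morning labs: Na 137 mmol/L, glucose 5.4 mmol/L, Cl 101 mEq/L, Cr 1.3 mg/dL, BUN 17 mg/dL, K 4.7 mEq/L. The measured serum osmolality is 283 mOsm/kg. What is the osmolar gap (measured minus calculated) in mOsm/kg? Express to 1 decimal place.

Calculated osmolality = 2·Na + glucose + BUN/2.8
= 2·137 + 5.4 + 17/2.8
= 274 + 5.40 + 6.07
= 285.47 mOsm/kg ≈ 285.5 mOsm/kg
Osmolar gap = measured − calculated = 283 − 285.5 = -2.5 mOsm/kg

-2.5 mOsm/kg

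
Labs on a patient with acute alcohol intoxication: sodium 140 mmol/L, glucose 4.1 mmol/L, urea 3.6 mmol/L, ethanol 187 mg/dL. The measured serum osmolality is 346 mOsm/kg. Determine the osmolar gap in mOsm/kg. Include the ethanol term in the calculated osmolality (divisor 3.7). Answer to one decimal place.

7.8 mOsm/kg

Calculated osmolality = 2·Na + glucose + urea + ethanol/3.7
= 2·140 + 4.1 + 3.6 + 187/3.7
= 280 + 4.10 + 3.60 + 50.54
= 338.24 mOsm/kg ≈ 338.2 mOsm/kg
Osmolar gap = measured − calculated = 346 − 338.2 = 7.8 mOsm/kg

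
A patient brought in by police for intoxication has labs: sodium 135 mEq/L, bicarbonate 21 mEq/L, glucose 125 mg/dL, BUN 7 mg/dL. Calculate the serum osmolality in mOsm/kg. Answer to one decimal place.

279.4 mOsm/kg

Calculated osmolality = 2·Na + glucose/18 + BUN/2.8
= 2·135 + 125/18 + 7/2.8
= 270 + 6.94 + 2.50
= 279.44 mOsm/kg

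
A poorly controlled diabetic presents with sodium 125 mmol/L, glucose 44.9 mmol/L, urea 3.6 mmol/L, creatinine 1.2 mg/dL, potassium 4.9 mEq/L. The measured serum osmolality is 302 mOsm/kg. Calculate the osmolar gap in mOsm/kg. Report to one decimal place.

Calculated osmolality = 2·Na + glucose + urea
= 2·125 + 44.9 + 3.6
= 250 + 44.90 + 3.60
= 298.5 mOsm/kg ≈ 298.5 mOsm/kg
Osmolar gap = measured − calculated = 302 − 298.5 = 3.5 mOsm/kg

3.5 mOsm/kg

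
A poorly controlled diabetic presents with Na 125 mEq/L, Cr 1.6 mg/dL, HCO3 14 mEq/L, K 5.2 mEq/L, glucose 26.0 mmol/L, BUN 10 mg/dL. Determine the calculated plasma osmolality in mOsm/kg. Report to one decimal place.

279.6 mOsm/kg

Calculated osmolality = 2·Na + glucose + BUN/2.8
= 2·125 + 26 + 10/2.8
= 250 + 26 + 3.57
= 279.57 mOsm/kg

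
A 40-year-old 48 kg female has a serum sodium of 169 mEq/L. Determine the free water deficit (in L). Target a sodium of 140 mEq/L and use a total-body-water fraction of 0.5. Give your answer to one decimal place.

5.0 L

TBW = 0.5 · 48 = 24 L
Free water deficit = TBW · (Na/140 − 1)
= 24 · (169/140 − 1)
= 24 · 0.2071
= 4.97 L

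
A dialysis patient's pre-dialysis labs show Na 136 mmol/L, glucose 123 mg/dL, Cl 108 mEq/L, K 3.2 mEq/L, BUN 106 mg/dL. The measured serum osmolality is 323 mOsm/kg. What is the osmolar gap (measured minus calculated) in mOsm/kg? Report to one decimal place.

Calculated osmolality = 2·Na + glucose/18 + BUN/2.8
= 2·136 + 123/18 + 106/2.8
= 272 + 6.83 + 37.86
= 316.69 mOsm/kg ≈ 316.7 mOsm/kg
Osmolar gap = measured − calculated = 323 − 316.7 = 6.3 mOsm/kg

6.3 mOsm/kg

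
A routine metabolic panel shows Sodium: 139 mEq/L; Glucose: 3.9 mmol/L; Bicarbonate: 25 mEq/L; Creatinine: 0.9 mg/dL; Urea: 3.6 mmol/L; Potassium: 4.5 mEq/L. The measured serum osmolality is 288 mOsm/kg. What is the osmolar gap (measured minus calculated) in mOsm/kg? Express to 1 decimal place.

2.5 mOsm/kg

Calculated osmolality = 2·Na + glucose + urea
= 2·139 + 3.9 + 3.6
= 278 + 3.90 + 3.60
= 285.5 mOsm/kg ≈ 285.5 mOsm/kg
Osmolar gap = measured − calculated = 288 − 285.5 = 2.5 mOsm/kg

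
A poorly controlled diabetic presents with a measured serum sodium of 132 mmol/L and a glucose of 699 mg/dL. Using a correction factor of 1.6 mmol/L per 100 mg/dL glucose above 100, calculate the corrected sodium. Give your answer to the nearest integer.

142 mmol/L

Corrected Na = measured Na + 1.6 · (glucose − 100)/100
= 132 + 1.6 · (699 − 100)/100
= 132 + 9.6
= 141.6 mmol/L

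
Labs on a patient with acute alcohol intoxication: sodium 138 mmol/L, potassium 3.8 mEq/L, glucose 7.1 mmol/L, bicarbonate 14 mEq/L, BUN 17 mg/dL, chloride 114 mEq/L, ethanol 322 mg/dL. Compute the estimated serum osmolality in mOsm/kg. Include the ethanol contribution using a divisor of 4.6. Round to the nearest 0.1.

Calculated osmolality = 2·Na + glucose + BUN/2.8 + ethanol/4.6
= 2·138 + 7.1 + 17/2.8 + 322/4.6
= 276 + 7.10 + 6.07 + 70
= 359.17 mOsm/kg

359.2 mOsm/kg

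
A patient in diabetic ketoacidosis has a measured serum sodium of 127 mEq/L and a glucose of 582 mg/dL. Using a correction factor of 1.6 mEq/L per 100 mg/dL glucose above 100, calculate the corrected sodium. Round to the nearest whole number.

135 mEq/L

Corrected Na = measured Na + 1.6 · (glucose − 100)/100
= 127 + 1.6 · (582 − 100)/100
= 127 + 7.7
= 134.7 mEq/L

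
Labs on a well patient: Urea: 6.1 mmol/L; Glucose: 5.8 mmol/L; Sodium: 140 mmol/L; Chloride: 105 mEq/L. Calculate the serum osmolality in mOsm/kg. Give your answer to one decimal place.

291.9 mOsm/kg

Calculated osmolality = 2·Na + glucose + urea
= 2·140 + 5.8 + 6.1
= 280 + 5.80 + 6.10
= 291.9 mOsm/kg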